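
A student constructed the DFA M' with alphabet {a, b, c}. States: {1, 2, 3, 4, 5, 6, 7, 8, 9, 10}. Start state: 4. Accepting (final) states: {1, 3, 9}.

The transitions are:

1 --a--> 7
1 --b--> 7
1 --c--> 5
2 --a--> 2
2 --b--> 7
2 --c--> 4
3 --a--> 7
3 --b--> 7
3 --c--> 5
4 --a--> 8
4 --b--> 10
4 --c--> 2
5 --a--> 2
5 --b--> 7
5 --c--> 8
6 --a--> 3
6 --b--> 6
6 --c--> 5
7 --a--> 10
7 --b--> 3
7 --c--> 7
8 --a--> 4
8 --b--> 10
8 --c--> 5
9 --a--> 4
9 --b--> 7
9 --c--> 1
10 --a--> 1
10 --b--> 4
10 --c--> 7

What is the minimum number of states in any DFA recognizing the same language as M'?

States {6,9} cannot be reached from the start state, so discard them.
P0 = {1,3} | {2,4,5,7,8,10}.
Split {2,4,5,7,8,10} by δ(·,a) → {2,4,5,7,8} and {10}.
On input a, block {2,4,5,7,8} splits into {2,4,5,8} and {7}.
Split {2,4,5,8} by δ(·,b) → {2,5} and {4,8}.
Stable partition: {1,3} | {2,5} | {10} | {7} | {4,8} — 5 equivalence classes.

5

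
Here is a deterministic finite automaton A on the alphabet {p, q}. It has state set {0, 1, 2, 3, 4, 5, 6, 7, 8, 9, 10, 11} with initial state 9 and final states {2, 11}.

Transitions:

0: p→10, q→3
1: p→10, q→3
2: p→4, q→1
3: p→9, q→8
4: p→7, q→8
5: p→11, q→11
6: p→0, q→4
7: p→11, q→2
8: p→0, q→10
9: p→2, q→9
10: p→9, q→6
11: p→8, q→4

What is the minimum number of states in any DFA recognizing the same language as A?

Reachable states from the start: {0,1,2,3,4,6,7,8,9,10,11}. Unreachable: {5} — drop them.
Initial partition by acceptance: {2,11} | {0,1,3,4,6,7,8,9,10}.
On input p, block {0,1,3,4,6,7,8,9,10} splits into {0,1,3,4,6,8,10} and {7,9}.
On input p, block {0,1,3,4,6,8,10} splits into {0,1,6,8} and {3,4,10}.
On input p, block {2,11} splits into {2} and {11}.
Split {0,1,6,8} by δ(·,p) → {0,1} and {6,8}.
Refine {7,9} on symbol p: members go to different blocks, giving {7} and {9}.
Split {3,4,10} by δ(·,p) → {3,10} and {4}.
On input q, block {6,8} splits into {6} and {8}.
Refine {3,10} on symbol q: members go to different blocks, giving {3} and {10}.
No further refinement is possible. Final partition (10 blocks): {2} | {0,1} | {7} | {3} | {11} | {6} | {9} | {4} | {8} | {10}.

10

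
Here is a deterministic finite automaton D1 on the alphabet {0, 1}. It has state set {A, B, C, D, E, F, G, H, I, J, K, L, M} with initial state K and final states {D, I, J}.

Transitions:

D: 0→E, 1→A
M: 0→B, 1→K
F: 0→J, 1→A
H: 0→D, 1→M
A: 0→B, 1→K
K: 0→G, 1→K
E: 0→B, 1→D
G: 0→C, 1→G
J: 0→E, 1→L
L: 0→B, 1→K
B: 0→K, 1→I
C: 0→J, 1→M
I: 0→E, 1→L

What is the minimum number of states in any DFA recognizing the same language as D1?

First remove the unreachable states {F,H}; 11 states remain.
Initial partition by acceptance: {D,I,J} | {A,B,C,E,G,K,L,M}.
Split {A,B,C,E,G,K,L,M} by δ(·,0) → {A,B,E,G,K,L,M} and {C}.
On input 0, block {A,B,E,G,K,L,M} splits into {A,B,E,K,L,M} and {G}.
Refine {A,B,E,K,L,M} on symbol 0: members go to different blocks, giving {A,B,E,L,M} and {K}.
Refine {A,B,E,L,M} on symbol 0: members go to different blocks, giving {A,E,L,M} and {B}.
Refine {A,E,L,M} on symbol 1: members go to different blocks, giving {A,L,M} and {E}.
Stable partition: {D,I,J} | {A,L,M} | {C} | {G} | {K} | {B} | {E} — 7 equivalence classes.

7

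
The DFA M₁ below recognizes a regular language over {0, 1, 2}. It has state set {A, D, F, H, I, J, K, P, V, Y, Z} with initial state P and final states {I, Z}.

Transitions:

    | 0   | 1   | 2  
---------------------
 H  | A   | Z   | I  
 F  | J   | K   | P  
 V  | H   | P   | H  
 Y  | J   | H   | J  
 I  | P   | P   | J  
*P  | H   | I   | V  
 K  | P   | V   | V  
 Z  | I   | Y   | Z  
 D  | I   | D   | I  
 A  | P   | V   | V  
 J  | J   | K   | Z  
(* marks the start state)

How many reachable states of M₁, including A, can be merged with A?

2

First remove the unreachable states {D,F}; 9 states remain.
Initial partition by acceptance: {I,Z} | {A,H,J,K,P,V,Y}.
Refine {I,Z} on symbol 0: members go to different blocks, giving {I} and {Z}.
On input 1, block {A,H,J,K,P,V,Y} splits into {A,J,K,V,Y} and {P} and {H}.
On input 0, block {A,J,K,V,Y} splits into {A,K} and {J,Y} and {V}.
On input 1, block {J,Y} splits into {J} and {Y}.
No further refinement is possible. Final partition (8 blocks): {I} | {A,K} | {Z} | {P} | {H} | {J} | {V} | {Y}.
The equivalence class containing A is {A,K}, of size 2.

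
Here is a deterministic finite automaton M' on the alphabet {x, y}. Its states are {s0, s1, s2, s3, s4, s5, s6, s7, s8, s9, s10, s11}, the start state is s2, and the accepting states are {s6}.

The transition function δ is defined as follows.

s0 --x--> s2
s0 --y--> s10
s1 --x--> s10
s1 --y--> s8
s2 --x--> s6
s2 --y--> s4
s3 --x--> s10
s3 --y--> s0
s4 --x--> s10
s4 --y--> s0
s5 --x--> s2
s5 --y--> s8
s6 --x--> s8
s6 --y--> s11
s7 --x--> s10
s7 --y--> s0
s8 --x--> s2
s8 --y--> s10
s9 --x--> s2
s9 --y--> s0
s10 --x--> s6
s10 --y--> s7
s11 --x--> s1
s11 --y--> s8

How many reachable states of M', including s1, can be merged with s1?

3

States {s3,s5,s9} cannot be reached from the start state, so discard them.
Initial partition by acceptance: {s6} | {s0,s1,s2,s4,s7,s8,s10,s11}.
Split {s0,s1,s2,s4,s7,s8,s10,s11} by δ(·,x) → {s0,s1,s4,s7,s8,s11} and {s2,s10}.
On input x, block {s0,s1,s4,s7,s8,s11} splits into {s0,s1,s4,s7,s8} and {s11}.
Refine {s0,s1,s4,s7,s8} on symbol y: members go to different blocks, giving {s1,s4,s7} and {s0,s8}.
The partition is now stable with 5 blocks: {s6} | {s1,s4,s7} | {s2,s10} | {s11} | {s0,s8}.
State s1 belongs to the block {s1,s4,s7}, which has 3 states.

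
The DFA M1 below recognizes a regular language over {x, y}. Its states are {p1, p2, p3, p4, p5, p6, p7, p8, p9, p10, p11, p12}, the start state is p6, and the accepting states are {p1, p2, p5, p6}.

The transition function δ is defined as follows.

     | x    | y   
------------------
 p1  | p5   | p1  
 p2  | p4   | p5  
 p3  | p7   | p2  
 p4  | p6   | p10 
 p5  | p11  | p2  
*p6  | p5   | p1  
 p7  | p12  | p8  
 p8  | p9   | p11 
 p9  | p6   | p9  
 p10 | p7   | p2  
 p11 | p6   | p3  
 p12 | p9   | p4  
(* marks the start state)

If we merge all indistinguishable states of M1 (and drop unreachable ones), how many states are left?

7

Every state is reachable, so we keep all 12.
P0 = {p1,p2,p5,p6} | {p3,p4,p7,p8,p9,p10,p11,p12}.
Refine {p1,p2,p5,p6} on symbol x: members go to different blocks, giving {p1,p6} and {p2,p5}.
Split {p3,p4,p7,p8,p9,p10,p11,p12} by δ(·,x) → {p3,p7,p8,p10,p12} and {p4,p9,p11}.
Split {p3,p7,p8,p10,p12} by δ(·,x) → {p3,p7,p10} and {p8,p12}.
Split {p3,p7,p10} by δ(·,x) → {p3,p10} and {p7}.
On input y, block {p4,p9,p11} splits into {p4,p11} and {p9}.
No further refinement is possible. Final partition (7 blocks): {p1,p6} | {p3,p10} | {p2,p5} | {p4,p11} | {p8,p12} | {p7} | {p9}.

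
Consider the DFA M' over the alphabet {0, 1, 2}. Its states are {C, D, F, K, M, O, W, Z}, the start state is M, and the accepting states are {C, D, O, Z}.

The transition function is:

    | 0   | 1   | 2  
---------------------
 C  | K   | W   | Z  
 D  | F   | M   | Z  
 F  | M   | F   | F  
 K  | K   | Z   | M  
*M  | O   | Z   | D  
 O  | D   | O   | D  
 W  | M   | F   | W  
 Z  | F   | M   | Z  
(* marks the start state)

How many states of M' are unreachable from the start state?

Starting at M and following transitions, the reachable set is {D, F, M, O, Z}. That leaves C, K, W unreachable — 3 in total.

3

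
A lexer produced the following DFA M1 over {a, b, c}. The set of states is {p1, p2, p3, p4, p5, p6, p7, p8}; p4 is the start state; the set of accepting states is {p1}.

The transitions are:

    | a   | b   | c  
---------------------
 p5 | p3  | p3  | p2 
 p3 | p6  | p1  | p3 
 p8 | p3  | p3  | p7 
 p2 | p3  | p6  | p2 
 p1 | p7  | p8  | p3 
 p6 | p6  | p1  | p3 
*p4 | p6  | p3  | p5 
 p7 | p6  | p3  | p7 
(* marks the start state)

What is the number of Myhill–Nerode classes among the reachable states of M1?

All states are reachable from the start state.
Start with accepting vs non-accepting: {p1} | {p2,p3,p4,p5,p6,p7,p8}.
Split {p2,p3,p4,p5,p6,p7,p8} by δ(·,b) → {p2,p4,p5,p7,p8} and {p3,p6}.
No further refinement is possible. Final partition (3 blocks): {p1} | {p2,p4,p5,p7,p8} | {p3,p6}.

3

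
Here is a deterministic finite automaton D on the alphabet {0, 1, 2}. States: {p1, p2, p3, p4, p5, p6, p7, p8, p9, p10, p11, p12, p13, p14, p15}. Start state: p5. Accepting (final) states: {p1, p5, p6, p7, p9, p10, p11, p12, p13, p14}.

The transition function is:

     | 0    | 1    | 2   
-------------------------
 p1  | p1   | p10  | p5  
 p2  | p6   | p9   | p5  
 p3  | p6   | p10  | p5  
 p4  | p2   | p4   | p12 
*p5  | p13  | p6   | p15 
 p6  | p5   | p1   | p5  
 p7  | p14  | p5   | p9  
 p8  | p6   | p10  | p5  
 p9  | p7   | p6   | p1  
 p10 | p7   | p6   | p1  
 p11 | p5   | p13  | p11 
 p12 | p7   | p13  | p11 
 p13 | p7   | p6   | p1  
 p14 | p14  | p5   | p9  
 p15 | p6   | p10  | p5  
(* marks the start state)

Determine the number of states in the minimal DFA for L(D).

First remove the unreachable states {p2,p3,p4,p8,p11,p12}; 9 states remain.
Start with accepting vs non-accepting: {p1,p5,p6,p7,p9,p10,p13,p14} | {p15}.
On input 2, block {p1,p5,p6,p7,p9,p10,p13,p14} splits into {p1,p6,p7,p9,p10,p13,p14} and {p5}.
Refine {p1,p6,p7,p9,p10,p13,p14} on symbol 0: members go to different blocks, giving {p1,p7,p9,p10,p13,p14} and {p6}.
Split {p1,p7,p9,p10,p13,p14} by δ(·,1) → {p9,p10,p13} and {p7,p14} and {p1}.
No further refinement is possible. Final partition (6 blocks): {p9,p10,p13} | {p15} | {p5} | {p6} | {p7,p14} | {p1}.

6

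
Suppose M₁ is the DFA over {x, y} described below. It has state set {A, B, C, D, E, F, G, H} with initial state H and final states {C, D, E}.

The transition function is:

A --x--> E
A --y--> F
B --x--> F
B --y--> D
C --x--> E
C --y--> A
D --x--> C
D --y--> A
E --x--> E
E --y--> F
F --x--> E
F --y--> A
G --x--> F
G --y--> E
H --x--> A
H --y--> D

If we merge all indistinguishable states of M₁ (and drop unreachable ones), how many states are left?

States {B,G} cannot be reached from the start state, so discard them.
Start with accepting vs non-accepting: {C,D,E} | {A,F,H}.
Split {A,F,H} by δ(·,x) → {A,F} and {H}.
The partition is now stable with 3 blocks: {C,D,E} | {A,F} | {H}.

3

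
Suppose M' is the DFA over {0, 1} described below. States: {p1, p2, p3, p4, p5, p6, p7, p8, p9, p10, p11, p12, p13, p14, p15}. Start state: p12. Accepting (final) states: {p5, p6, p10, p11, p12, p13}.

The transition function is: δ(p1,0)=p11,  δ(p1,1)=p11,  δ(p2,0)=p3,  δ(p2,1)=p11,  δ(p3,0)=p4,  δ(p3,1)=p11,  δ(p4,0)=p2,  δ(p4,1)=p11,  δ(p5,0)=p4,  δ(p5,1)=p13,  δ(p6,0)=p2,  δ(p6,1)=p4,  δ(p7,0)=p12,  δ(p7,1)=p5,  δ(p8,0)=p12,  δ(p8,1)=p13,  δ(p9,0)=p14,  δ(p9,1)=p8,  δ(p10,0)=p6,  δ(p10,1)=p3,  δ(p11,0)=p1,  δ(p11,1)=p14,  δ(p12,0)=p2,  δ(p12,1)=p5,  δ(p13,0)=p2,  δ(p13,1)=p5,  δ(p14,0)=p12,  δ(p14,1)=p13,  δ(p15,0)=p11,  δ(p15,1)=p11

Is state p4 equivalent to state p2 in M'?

Yes

First remove the unreachable states {p6,p7,p8,p9,p10,p15}; 9 states remain.
Initial partition by acceptance: {p5,p11,p12,p13} | {p1,p2,p3,p4,p14}.
On input 1, block {p5,p11,p12,p13} splits into {p5,p12,p13} and {p11}.
Split {p1,p2,p3,p4,p14} by δ(·,0) → {p2,p3,p4} and {p1} and {p14}.
The partition is now stable with 5 blocks: {p5,p12,p13} | {p2,p3,p4} | {p11} | {p1} | {p14}.
p4 and p2 lie in the same block of the stable partition, so they are equivalent — no string distinguishes them.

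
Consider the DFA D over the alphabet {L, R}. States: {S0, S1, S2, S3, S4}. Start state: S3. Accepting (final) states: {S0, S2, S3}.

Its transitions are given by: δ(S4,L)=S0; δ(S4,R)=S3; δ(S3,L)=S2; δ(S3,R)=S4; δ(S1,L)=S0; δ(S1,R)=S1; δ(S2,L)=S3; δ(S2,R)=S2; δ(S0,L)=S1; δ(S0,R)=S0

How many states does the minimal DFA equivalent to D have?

All states are reachable from the start state.
P0 = {S0,S2,S3} | {S1,S4}.
Refine {S0,S2,S3} on symbol L: members go to different blocks, giving {S2,S3} and {S0}.
Refine {S2,S3} on symbol R: members go to different blocks, giving {S2} and {S3}.
Split {S1,S4} by δ(·,R) → {S1} and {S4}.
Stable partition: {S2} | {S1} | {S0} | {S3} | {S4} — 5 equivalence classes.

5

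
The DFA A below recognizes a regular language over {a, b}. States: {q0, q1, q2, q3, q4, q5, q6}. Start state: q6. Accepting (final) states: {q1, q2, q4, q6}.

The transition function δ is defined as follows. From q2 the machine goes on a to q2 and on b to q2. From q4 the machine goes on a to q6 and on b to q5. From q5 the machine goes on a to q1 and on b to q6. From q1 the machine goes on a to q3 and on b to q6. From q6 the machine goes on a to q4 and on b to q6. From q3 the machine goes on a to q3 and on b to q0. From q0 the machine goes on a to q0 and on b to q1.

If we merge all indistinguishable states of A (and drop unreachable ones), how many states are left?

6

First remove the unreachable states {q2}; 6 states remain.
Initial partition by acceptance: {q1,q4,q6} | {q0,q3,q5}.
Refine {q1,q4,q6} on symbol a: members go to different blocks, giving {q4,q6} and {q1}.
Split {q4,q6} by δ(·,b) → {q4} and {q6}.
On input a, block {q0,q3,q5} splits into {q0,q3} and {q5}.
Refine {q0,q3} on symbol b: members go to different blocks, giving {q0} and {q3}.
The partition is now stable with 6 blocks: {q4} | {q0} | {q1} | {q6} | {q5} | {q3}.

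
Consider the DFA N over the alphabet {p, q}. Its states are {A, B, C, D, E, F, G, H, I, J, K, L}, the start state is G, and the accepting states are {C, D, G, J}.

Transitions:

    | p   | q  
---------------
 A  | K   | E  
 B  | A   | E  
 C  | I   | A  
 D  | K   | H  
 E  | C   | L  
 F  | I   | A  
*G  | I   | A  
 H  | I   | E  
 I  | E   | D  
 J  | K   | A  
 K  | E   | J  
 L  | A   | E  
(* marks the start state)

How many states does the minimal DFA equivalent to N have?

States {B,F} cannot be reached from the start state, so discard them.
Initial partition by acceptance: {C,D,G,J} | {A,E,H,I,K,L}.
Split {A,E,H,I,K,L} by δ(·,p) → {A,H,I,K,L} and {E}.
Refine {A,H,I,K,L} on symbol p: members go to different blocks, giving {A,H,L} and {I,K}.
Refine {A,H,L} on symbol p: members go to different blocks, giving {A,H} and {L}.
No further refinement is possible. Final partition (5 blocks): {C,D,G,J} | {A,H} | {E} | {I,K} | {L}.

5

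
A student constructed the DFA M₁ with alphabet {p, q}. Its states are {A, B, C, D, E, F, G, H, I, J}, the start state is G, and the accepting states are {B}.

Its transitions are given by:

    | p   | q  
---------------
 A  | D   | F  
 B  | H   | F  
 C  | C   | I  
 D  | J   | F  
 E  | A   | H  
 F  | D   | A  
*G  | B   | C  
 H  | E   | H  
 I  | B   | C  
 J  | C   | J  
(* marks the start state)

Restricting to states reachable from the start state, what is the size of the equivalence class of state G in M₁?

Every state is reachable, so we keep all 10.
Initial partition by acceptance: {B} | {A,C,D,E,F,G,H,I,J}.
Refine {A,C,D,E,F,G,H,I,J} on symbol p: members go to different blocks, giving {A,C,D,E,F,H,J} and {G,I}.
Refine {A,C,D,E,F,H,J} on symbol q: members go to different blocks, giving {A,D,E,F,H,J} and {C}.
On input p, block {A,D,E,F,H,J} splits into {A,D,E,F,H} and {J}.
Refine {A,D,E,F,H} on symbol p: members go to different blocks, giving {A,E,F,H} and {D}.
Split {A,E,F,H} by δ(·,p) → {A,F} and {E,H}.
Refine {E,H} on symbol p: members go to different blocks, giving {E} and {H}.
Stable partition: {B} | {A,F} | {G,I} | {C} | {J} | {D} | {E} | {H} — 8 equivalence classes.
The equivalence class containing G is {G,I}, of size 2.

2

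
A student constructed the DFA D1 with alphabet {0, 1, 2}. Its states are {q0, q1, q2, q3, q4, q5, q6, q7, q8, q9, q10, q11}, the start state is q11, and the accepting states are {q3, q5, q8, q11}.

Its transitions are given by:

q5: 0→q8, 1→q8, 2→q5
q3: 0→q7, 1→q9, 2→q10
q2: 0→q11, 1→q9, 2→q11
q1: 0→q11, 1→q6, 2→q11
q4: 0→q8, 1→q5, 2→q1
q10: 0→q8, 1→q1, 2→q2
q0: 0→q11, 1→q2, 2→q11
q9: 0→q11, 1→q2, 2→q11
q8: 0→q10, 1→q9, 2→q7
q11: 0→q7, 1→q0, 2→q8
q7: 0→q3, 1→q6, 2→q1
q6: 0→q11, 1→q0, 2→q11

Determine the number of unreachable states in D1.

2

BFS from q11 reaches {q0, q1, q2, q3, q6, q7, q8, q9, q10, q11}; the 2 state(s) q4, q5 are never visited.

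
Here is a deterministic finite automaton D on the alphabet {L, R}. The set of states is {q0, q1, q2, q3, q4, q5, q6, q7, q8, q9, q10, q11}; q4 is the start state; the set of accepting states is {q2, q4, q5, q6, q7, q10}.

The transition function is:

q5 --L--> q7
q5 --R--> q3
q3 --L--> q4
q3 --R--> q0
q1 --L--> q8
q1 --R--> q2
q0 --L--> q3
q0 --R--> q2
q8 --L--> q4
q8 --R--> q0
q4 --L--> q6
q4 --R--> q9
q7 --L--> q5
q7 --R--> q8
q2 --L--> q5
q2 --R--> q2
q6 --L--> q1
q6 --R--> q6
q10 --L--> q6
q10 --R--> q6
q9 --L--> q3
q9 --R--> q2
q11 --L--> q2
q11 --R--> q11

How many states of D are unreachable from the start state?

No path from q4 leads to q10, q11; the other 10 states are all reachable.

2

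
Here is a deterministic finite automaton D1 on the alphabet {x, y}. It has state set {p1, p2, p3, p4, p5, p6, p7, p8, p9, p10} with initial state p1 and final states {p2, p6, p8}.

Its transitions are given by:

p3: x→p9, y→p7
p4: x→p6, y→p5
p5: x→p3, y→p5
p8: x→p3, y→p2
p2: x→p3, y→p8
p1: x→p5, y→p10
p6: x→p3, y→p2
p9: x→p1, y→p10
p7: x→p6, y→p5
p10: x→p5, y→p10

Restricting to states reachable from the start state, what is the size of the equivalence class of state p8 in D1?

First remove the unreachable states {p4}; 9 states remain.
Initial partition by acceptance: {p2,p6,p8} | {p1,p3,p5,p7,p9,p10}.
Refine {p1,p3,p5,p7,p9,p10} on symbol x: members go to different blocks, giving {p1,p3,p5,p9,p10} and {p7}.
Split {p1,p3,p5,p9,p10} by δ(·,y) → {p1,p5,p9,p10} and {p3}.
On input x, block {p1,p5,p9,p10} splits into {p1,p9,p10} and {p5}.
On input x, block {p1,p9,p10} splits into {p1,p10} and {p9}.
No further refinement is possible. Final partition (6 blocks): {p2,p6,p8} | {p1,p10} | {p7} | {p3} | {p5} | {p9}.
The equivalence class containing p8 is {p2,p6,p8}, of size 3.

3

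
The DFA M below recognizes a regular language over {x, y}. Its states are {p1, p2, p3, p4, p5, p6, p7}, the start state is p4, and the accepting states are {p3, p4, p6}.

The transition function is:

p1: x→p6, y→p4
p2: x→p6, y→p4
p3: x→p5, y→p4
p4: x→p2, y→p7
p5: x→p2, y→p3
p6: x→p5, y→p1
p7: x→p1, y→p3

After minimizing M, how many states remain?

Every state is reachable, so we keep all 7.
P0 = {p3,p4,p6} | {p1,p2,p5,p7}.
Refine {p3,p4,p6} on symbol y: members go to different blocks, giving {p4,p6} and {p3}.
Refine {p1,p2,p5,p7} on symbol x: members go to different blocks, giving {p1,p2} and {p5,p7}.
Refine {p4,p6} on symbol x: members go to different blocks, giving {p4} and {p6}.
The partition is now stable with 5 blocks: {p4} | {p1,p2} | {p3} | {p5,p7} | {p6}.

5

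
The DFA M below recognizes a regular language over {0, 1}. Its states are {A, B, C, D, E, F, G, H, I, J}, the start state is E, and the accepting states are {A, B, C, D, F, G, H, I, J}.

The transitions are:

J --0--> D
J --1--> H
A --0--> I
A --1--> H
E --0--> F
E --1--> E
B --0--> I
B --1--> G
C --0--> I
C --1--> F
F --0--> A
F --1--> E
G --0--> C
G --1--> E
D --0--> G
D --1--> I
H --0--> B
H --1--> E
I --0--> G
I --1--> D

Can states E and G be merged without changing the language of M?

No

Reachable states from the start: {A,B,C,D,E,F,G,H,I}. Unreachable: {J} — drop them.
Start with accepting vs non-accepting: {A,B,C,D,F,G,H,I} | {E}.
On input 1, block {A,B,C,D,F,G,H,I} splits into {A,B,C,D,I} and {F,G,H}.
On input 0, block {A,B,C,D,I} splits into {A,B,C} and {D,I}.
Stable partition: {A,B,C} | {E} | {F,G,H} | {D,I} — 4 equivalence classes.
E and G end up in different blocks, so they are distinguishable. For instance, the string 'ε' is accepted from only G.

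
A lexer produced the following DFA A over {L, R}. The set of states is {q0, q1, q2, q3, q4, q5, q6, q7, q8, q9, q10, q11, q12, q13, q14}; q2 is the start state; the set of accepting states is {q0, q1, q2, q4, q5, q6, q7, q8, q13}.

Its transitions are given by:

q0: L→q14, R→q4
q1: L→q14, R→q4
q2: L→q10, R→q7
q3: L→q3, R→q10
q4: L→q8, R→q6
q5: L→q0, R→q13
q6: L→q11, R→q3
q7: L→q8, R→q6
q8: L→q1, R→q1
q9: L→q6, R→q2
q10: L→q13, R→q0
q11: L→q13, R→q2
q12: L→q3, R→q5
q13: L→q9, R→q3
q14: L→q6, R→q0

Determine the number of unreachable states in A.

2

BFS from q2 reaches {q0, q1, q2, q3, q4, q6, q7, q8, q9, q10, q11, q13, q14}; the 2 state(s) q5, q12 are never visited.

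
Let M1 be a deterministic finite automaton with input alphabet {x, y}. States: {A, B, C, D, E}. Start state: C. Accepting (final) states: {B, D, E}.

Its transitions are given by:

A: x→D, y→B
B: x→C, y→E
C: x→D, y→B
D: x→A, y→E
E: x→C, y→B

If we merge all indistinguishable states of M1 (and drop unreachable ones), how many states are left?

Initial partition by acceptance: {B,D,E} | {A,C}.
The partition is now stable with 2 blocks: {B,D,E} | {A,C}.

2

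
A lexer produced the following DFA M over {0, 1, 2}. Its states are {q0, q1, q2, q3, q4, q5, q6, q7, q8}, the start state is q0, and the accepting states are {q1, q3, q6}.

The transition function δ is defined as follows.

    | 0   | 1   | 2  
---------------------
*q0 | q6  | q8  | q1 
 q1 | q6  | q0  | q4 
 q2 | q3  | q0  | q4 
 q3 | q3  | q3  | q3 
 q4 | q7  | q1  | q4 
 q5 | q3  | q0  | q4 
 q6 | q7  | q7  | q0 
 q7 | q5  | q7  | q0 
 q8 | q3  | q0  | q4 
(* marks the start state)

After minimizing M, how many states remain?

7

First remove the unreachable states {q2}; 8 states remain.
P0 = {q1,q3,q6} | {q0,q4,q5,q7,q8}.
Split {q1,q3,q6} by δ(·,0) → {q1,q3} and {q6}.
Split {q1,q3} by δ(·,0) → {q1} and {q3}.
Refine {q0,q4,q5,q7,q8} on symbol 0: members go to different blocks, giving {q4,q7} and {q5,q8} and {q0}.
Split {q4,q7} by δ(·,0) → {q4} and {q7}.
No further refinement is possible. Final partition (7 blocks): {q1} | {q4} | {q6} | {q3} | {q5,q8} | {q0} | {q7}.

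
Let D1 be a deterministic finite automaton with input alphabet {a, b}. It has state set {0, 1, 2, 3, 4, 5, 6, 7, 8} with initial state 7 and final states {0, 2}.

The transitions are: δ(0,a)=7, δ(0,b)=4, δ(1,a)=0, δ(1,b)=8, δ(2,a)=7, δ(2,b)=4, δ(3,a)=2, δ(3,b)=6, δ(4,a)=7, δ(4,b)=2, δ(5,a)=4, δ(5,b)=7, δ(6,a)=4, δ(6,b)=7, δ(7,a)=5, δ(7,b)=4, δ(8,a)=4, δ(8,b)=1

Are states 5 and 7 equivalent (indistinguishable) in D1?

States {0,1,3,6,8} cannot be reached from the start state, so discard them.
Start with accepting vs non-accepting: {2} | {4,5,7}.
On input b, block {4,5,7} splits into {5,7} and {4}.
On input a, block {5,7} splits into {5} and {7}.
Stable partition: {2} | {5} | {4} | {7} — 4 equivalence classes.
5 and 7 end up in different blocks, so they are distinguishable. For instance, the string 'ab' is accepted from only 5.

No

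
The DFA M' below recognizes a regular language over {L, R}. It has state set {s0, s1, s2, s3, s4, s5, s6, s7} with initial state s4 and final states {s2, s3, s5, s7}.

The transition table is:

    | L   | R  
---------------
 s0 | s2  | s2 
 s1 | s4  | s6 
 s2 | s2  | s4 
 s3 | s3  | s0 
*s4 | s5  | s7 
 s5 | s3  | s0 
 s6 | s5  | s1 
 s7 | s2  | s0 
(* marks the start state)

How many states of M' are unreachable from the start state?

BFS from s4 reaches {s0, s2, s3, s4, s5, s7}; the 2 state(s) s1, s6 are never visited.

2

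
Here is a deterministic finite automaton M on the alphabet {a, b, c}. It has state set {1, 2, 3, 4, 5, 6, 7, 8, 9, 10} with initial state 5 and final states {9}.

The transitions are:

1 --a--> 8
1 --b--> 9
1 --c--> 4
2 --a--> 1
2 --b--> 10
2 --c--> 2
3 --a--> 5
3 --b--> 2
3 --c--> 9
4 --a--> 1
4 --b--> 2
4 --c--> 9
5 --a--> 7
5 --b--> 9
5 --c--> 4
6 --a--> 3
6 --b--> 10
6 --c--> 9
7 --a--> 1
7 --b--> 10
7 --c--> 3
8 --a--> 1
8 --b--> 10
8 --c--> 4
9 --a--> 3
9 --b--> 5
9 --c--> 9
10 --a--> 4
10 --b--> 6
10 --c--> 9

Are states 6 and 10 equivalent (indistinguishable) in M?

Yes

All states are reachable from the start state.
Start with accepting vs non-accepting: {9} | {1,2,3,4,5,6,7,8,10}.
Split {1,2,3,4,5,6,7,8,10} by δ(·,b) → {2,3,4,6,7,8,10} and {1,5}.
Split {2,3,4,6,7,8,10} by δ(·,a) → {2,3,4,7,8} and {6,10}.
Split {2,3,4,7,8} by δ(·,b) → {2,7,8} and {3,4}.
On input c, block {2,7,8} splits into {7,8} and {2}.
The partition is now stable with 6 blocks: {9} | {7,8} | {1,5} | {6,10} | {3,4} | {2}.
6 and 10 lie in the same block of the stable partition, so they are equivalent — no string distinguishes them.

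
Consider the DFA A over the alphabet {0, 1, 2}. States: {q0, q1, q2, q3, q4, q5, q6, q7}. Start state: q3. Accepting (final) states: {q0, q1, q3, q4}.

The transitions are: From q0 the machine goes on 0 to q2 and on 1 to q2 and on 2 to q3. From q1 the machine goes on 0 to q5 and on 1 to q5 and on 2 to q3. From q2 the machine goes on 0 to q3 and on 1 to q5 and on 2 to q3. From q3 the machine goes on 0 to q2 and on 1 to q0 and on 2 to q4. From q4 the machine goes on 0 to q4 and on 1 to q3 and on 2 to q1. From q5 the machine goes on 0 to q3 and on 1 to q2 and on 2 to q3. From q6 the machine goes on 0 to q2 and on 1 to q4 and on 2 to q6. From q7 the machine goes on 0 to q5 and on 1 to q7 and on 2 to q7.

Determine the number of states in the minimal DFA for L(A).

States {q6,q7} cannot be reached from the start state, so discard them.
Initial partition by acceptance: {q0,q1,q3,q4} | {q2,q5}.
On input 0, block {q0,q1,q3,q4} splits into {q0,q1,q3} and {q4}.
On input 1, block {q0,q1,q3} splits into {q0,q1} and {q3}.
Stable partition: {q0,q1} | {q2,q5} | {q4} | {q3} — 4 equivalence classes.

4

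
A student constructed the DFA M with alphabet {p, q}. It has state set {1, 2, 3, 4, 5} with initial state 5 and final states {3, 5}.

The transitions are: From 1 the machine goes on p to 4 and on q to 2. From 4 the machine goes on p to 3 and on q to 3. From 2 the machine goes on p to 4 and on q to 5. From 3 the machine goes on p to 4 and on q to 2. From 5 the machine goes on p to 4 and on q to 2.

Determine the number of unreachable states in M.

Starting at 5 and following transitions, the reachable set is {2, 3, 4, 5}. That leaves 1 unreachable — 1 in total.

1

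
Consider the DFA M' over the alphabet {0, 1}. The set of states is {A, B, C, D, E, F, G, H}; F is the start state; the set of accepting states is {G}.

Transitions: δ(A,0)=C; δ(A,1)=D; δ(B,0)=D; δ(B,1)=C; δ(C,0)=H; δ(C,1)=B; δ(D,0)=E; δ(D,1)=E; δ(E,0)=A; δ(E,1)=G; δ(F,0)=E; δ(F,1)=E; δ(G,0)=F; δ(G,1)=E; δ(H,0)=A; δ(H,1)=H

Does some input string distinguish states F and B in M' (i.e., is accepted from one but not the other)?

Yes

Start with accepting vs non-accepting: {G} | {A,B,C,D,E,F,H}.
Refine {A,B,C,D,E,F,H} on symbol 1: members go to different blocks, giving {A,B,C,D,F,H} and {E}.
Split {A,B,C,D,F,H} by δ(·,0) → {A,B,C,H} and {D,F}.
On input 0, block {A,B,C,H} splits into {A,C,H} and {B}.
Split {A,C,H} by δ(·,1) → {A} and {C} and {H}.
The partition is now stable with 7 blocks: {G} | {A} | {E} | {D,F} | {B} | {C} | {H}.
F and B end up in different blocks, so they are distinguishable. For instance, the string '01' is accepted from only F.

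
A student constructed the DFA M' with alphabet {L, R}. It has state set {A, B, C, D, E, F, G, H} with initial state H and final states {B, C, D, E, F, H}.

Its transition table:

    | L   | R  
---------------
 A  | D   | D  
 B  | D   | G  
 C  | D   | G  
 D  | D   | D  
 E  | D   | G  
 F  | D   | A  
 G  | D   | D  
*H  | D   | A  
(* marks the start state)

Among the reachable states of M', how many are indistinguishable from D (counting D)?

1

States {B,C,E,F,G} cannot be reached from the start state, so discard them.
P0 = {D,H} | {A}.
On input R, block {D,H} splits into {D} and {H}.
No further refinement is possible. Final partition (3 blocks): {D} | {A} | {H}.
State D belongs to the block {D}, which has 1 states.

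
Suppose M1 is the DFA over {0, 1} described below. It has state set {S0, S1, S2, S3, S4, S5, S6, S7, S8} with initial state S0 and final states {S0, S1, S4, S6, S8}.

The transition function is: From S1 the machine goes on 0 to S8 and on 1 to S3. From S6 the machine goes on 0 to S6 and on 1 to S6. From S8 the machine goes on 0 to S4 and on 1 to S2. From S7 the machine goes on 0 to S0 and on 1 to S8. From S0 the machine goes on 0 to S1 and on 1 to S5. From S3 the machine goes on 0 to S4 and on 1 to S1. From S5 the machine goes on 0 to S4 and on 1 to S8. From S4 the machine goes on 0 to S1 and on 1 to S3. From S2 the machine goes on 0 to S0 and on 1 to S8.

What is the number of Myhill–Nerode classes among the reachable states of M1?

Reachable states from the start: {S0,S1,S2,S3,S4,S5,S8}. Unreachable: {S6,S7} — drop them.
P0 = {S0,S1,S4,S8} | {S2,S3,S5}.
Stable partition: {S0,S1,S4,S8} | {S2,S3,S5} — 2 equivalence classes.

2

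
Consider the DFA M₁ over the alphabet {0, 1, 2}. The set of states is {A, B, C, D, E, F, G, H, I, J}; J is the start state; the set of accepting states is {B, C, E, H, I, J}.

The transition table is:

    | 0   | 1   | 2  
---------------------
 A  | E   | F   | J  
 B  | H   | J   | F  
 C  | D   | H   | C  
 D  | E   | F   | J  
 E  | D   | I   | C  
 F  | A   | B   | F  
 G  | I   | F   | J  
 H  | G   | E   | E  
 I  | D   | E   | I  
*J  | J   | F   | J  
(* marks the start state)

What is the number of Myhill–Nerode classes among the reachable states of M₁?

All states are reachable from the start state.
P0 = {B,C,E,H,I,J} | {A,D,F,G}.
On input 0, block {B,C,E,H,I,J} splits into {C,E,H,I} and {B,J}.
Split {A,D,F,G} by δ(·,0) → {A,D,G} and {F}.
Refine {B,J} on symbol 0: members go to different blocks, giving {B} and {J}.
No further refinement is possible. Final partition (5 blocks): {C,E,H,I} | {A,D,G} | {B} | {F} | {J}.

5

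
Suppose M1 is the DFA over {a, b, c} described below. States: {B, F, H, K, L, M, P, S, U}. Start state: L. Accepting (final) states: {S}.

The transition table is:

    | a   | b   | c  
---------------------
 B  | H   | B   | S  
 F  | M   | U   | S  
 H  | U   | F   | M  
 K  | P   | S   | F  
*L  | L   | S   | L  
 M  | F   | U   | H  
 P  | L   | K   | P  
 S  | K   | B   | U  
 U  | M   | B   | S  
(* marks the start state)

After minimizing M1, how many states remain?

6

All states are reachable from the start state.
Initial partition by acceptance: {S} | {B,F,H,K,L,M,P,U}.
Refine {B,F,H,K,L,M,P,U} on symbol b: members go to different blocks, giving {B,F,H,M,P,U} and {K,L}.
On input a, block {B,F,H,M,P,U} splits into {B,F,H,M,U} and {P}.
On input c, block {B,F,H,M,U} splits into {B,F,U} and {H,M}.
Split {K,L} by δ(·,a) → {K} and {L}.
Stable partition: {S} | {B,F,U} | {K} | {P} | {H,M} | {L} — 6 equivalence classes.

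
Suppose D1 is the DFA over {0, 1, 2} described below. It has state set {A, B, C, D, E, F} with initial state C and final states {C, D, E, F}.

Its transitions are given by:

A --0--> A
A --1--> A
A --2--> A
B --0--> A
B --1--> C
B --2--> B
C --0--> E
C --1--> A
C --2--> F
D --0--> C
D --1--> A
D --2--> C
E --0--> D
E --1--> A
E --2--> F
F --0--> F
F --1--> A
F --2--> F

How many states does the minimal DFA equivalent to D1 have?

2

First remove the unreachable states {B}; 5 states remain.
Initial partition by acceptance: {C,D,E,F} | {A}.
The partition is now stable with 2 blocks: {C,D,E,F} | {A}.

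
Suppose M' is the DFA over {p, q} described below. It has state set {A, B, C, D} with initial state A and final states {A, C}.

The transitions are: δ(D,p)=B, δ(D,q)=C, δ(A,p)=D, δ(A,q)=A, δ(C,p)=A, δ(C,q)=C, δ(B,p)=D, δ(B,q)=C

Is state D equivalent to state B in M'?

Yes

Start with accepting vs non-accepting: {A,C} | {B,D}.
Split {A,C} by δ(·,p) → {A} and {C}.
Stable partition: {A} | {B,D} | {C} — 3 equivalence classes.
D and B lie in the same block of the stable partition, so they are equivalent — no string distinguishes them.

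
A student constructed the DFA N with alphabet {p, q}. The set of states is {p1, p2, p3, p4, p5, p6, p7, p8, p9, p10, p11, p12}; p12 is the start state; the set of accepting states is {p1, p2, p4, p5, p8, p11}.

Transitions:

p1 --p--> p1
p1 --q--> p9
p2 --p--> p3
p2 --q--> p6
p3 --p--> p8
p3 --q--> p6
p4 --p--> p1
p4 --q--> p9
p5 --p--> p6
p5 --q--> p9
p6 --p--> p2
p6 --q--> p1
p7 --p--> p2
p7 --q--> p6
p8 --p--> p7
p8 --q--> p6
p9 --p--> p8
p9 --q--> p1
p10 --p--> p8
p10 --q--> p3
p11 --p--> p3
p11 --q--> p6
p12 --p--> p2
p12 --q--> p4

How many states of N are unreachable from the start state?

3

BFS from p12 reaches {p1, p2, p3, p4, p6, p7, p8, p9, p12}; the 3 state(s) p5, p10, p11 are never visited.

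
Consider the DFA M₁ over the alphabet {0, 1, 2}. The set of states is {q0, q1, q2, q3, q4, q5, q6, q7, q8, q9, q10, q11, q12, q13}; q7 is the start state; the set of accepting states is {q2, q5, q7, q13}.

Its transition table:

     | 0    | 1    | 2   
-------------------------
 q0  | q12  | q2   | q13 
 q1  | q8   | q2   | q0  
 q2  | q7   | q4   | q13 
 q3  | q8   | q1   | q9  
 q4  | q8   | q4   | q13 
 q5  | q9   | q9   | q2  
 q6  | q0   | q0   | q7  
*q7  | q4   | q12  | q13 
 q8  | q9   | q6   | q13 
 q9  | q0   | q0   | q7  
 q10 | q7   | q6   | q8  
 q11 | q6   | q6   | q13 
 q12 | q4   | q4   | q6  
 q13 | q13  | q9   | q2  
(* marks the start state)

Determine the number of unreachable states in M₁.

5

Starting at q7 and following transitions, the reachable set is {q0, q2, q4, q6, q7, q8, q9, q12, q13}. That leaves q1, q3, q5, q10, q11 unreachable — 5 in total.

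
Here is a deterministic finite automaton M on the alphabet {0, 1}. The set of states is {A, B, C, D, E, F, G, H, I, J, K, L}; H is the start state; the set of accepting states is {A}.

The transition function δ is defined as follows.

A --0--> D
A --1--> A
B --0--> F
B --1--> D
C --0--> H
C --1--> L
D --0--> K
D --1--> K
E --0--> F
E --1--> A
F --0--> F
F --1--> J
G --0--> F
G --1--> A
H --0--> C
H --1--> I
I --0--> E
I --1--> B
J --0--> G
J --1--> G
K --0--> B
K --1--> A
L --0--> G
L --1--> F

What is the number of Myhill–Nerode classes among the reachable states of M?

6

Start with accepting vs non-accepting: {A} | {B,C,D,E,F,G,H,I,J,K,L}.
Split {B,C,D,E,F,G,H,I,J,K,L} by δ(·,1) → {B,C,D,F,H,I,J,L} and {E,G,K}.
Split {B,C,D,F,H,I,J,L} by δ(·,0) → {B,C,F,H} and {D,I,J,L}.
Split {D,I,J,L} by δ(·,1) → {D,J} and {I,L}.
Split {B,C,F,H} by δ(·,1) → {B,F} and {C,H}.
Stable partition: {A} | {B,F} | {E,G,K} | {D,J} | {I,L} | {C,H} — 6 equivalence classes.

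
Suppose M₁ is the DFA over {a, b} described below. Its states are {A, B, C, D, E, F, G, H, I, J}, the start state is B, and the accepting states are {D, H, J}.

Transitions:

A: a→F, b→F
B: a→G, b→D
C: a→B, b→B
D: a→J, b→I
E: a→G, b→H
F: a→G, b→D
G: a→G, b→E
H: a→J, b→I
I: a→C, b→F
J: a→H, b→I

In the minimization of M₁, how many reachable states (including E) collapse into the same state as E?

States {A} cannot be reached from the start state, so discard them.
Initial partition by acceptance: {D,H,J} | {B,C,E,F,G,I}.
On input b, block {B,C,E,F,G,I} splits into {B,E,F} and {C,G,I}.
Split {C,G,I} by δ(·,a) → {G,I} and {C}.
Refine {G,I} on symbol a: members go to different blocks, giving {G} and {I}.
No further refinement is possible. Final partition (5 blocks): {D,H,J} | {B,E,F} | {G} | {C} | {I}.
State E belongs to the block {B,E,F}, which has 3 states.

3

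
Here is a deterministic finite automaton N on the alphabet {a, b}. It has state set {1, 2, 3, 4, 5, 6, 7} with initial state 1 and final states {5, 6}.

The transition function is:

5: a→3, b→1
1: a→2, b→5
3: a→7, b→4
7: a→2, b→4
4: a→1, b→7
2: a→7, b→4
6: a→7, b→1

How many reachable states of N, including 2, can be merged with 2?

States {6} cannot be reached from the start state, so discard them.
Start with accepting vs non-accepting: {5} | {1,2,3,4,7}.
On input b, block {1,2,3,4,7} splits into {2,3,4,7} and {1}.
Split {2,3,4,7} by δ(·,a) → {2,3,7} and {4}.
The partition is now stable with 4 blocks: {5} | {2,3,7} | {1} | {4}.
State 2 belongs to the block {2,3,7}, which has 3 states.

3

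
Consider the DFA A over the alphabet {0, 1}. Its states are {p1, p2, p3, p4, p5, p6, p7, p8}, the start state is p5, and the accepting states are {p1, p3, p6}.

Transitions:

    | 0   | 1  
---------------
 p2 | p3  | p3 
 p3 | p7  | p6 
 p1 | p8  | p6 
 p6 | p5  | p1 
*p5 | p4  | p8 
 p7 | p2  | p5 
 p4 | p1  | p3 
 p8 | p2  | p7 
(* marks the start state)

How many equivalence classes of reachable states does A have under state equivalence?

Initial partition by acceptance: {p1,p3,p6} | {p2,p4,p5,p7,p8}.
On input 0, block {p2,p4,p5,p7,p8} splits into {p5,p7,p8} and {p2,p4}.
No further refinement is possible. Final partition (3 blocks): {p1,p3,p6} | {p5,p7,p8} | {p2,p4}.

3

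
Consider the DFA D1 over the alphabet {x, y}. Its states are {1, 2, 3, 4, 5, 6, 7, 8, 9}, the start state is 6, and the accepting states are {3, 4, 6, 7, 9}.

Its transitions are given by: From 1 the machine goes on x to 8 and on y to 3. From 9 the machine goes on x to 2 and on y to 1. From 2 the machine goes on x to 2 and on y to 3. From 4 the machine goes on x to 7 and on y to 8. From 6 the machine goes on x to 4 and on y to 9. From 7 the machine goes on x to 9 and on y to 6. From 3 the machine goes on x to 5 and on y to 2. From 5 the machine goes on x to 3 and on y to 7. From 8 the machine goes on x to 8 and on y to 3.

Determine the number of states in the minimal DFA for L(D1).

All states are reachable from the start state.
Start with accepting vs non-accepting: {3,4,6,7,9} | {1,2,5,8}.
On input x, block {3,4,6,7,9} splits into {4,6,7} and {3,9}.
Split {4,6,7} by δ(·,x) → {4,6} and {7}.
Split {4,6} by δ(·,x) → {4} and {6}.
Split {1,2,5,8} by δ(·,x) → {1,2,8} and {5}.
On input x, block {3,9} splits into {3} and {9}.
The partition is now stable with 7 blocks: {4} | {1,2,8} | {3} | {7} | {6} | {5} | {9}.

7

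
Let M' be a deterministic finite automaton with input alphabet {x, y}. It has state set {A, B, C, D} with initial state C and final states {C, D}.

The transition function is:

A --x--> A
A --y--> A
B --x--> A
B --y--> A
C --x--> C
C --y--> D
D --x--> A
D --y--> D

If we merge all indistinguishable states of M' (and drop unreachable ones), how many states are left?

3

First remove the unreachable states {B}; 3 states remain.
Initial partition by acceptance: {C,D} | {A}.
Split {C,D} by δ(·,x) → {C} and {D}.
The partition is now stable with 3 blocks: {C} | {A} | {D}.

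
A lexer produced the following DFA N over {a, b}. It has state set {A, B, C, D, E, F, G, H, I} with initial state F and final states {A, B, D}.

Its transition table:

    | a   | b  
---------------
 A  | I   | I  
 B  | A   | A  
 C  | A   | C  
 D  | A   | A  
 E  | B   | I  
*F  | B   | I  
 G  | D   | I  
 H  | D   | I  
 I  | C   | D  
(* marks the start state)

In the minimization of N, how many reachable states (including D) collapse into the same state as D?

Reachable states from the start: {A,B,C,D,F,I}. Unreachable: {E,G,H} — drop them.
P0 = {A,B,D} | {C,F,I}.
On input a, block {A,B,D} splits into {B,D} and {A}.
On input a, block {C,F,I} splits into {C} and {F} and {I}.
The partition is now stable with 5 blocks: {B,D} | {C} | {A} | {F} | {I}.
The equivalence class containing D is {B,D}, of size 2.

2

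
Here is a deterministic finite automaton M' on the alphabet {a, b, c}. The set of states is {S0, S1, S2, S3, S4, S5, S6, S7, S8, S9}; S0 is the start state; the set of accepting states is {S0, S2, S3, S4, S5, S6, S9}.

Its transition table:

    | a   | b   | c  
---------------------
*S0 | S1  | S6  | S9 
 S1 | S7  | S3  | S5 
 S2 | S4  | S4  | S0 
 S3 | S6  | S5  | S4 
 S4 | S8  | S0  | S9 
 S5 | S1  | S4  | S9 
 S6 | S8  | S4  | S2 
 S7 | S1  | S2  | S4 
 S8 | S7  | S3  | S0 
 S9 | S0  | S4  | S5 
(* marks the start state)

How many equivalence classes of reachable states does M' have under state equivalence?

3

Every state is reachable, so we keep all 10.
Start with accepting vs non-accepting: {S0,S2,S3,S4,S5,S6,S9} | {S1,S7,S8}.
Split {S0,S2,S3,S4,S5,S6,S9} by δ(·,a) → {S0,S4,S5,S6} and {S2,S3,S9}.
Stable partition: {S0,S4,S5,S6} | {S1,S7,S8} | {S2,S3,S9} — 3 equivalence classes.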